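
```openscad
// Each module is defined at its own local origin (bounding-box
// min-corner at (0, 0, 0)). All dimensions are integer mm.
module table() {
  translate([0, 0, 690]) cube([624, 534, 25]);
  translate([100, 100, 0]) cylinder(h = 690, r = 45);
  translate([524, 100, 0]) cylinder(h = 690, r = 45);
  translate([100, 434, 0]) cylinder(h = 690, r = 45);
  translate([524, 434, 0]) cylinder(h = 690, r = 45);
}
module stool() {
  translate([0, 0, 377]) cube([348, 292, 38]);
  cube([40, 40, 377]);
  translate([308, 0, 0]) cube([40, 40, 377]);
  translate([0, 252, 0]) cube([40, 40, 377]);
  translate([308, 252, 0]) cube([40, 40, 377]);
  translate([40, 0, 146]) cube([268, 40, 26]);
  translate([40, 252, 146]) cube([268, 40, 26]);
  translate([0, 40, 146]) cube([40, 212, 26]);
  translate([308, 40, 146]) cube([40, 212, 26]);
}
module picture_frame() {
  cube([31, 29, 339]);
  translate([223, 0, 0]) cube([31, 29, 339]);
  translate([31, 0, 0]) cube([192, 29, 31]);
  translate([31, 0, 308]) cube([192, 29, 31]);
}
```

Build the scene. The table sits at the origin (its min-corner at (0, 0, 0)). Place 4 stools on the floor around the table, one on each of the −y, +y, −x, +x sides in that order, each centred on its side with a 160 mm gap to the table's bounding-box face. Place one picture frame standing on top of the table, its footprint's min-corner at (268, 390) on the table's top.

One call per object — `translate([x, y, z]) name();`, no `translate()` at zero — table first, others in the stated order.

table();
translate([138, -452, 0]) stool();
translate([138, 694, 0]) stool();
translate([-508, 121, 0]) stool();
translate([784, 121, 0]) stool();
translate([268, 390, 715]) picture_frame();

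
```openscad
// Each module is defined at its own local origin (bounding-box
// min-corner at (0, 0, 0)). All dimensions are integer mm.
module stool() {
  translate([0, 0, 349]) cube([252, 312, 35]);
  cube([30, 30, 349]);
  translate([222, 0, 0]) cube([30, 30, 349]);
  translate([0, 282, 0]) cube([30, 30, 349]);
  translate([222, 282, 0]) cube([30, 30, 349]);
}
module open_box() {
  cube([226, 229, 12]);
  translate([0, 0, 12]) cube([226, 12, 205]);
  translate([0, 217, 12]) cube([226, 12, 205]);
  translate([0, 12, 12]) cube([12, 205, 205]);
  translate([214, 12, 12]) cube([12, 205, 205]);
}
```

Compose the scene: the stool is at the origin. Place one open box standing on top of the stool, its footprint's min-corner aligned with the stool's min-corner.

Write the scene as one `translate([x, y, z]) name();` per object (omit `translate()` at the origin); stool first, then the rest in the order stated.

stool();
translate([0, 0, 384]) open_box();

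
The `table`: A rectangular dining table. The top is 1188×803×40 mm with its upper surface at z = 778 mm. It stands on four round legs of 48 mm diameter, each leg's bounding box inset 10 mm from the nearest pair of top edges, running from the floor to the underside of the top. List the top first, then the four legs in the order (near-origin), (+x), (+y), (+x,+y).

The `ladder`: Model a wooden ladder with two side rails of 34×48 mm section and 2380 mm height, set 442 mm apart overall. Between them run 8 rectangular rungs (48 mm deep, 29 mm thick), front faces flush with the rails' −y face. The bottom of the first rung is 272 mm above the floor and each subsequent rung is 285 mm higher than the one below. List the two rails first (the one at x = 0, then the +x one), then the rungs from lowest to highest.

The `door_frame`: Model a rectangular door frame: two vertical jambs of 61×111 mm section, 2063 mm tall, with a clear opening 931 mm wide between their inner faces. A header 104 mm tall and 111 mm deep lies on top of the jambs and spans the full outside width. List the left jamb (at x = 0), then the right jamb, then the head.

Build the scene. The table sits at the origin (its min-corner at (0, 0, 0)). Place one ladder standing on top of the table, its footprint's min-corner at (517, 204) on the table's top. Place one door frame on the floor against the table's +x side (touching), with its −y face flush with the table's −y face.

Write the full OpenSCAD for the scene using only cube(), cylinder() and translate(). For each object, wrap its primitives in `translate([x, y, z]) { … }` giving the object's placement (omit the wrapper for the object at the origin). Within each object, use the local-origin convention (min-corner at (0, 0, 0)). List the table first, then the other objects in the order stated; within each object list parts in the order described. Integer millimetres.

translate([0, 0, 738]) cube([1188, 803, 40]);
translate([34, 34, 0]) cylinder(h = 738, r = 24);
translate([1154, 34, 0]) cylinder(h = 738, r = 24);
translate([34, 769, 0]) cylinder(h = 738, r = 24);
translate([1154, 769, 0]) cylinder(h = 738, r = 24);
translate([517, 204, 778]) {
  cube([34, 48, 2380]);
  translate([408, 0, 0]) cube([34, 48, 2380]);
  translate([34, 0, 272]) cube([374, 48, 29]);
  translate([34, 0, 557]) cube([374, 48, 29]);
  translate([34, 0, 842]) cube([374, 48, 29]);
  translate([34, 0, 1127]) cube([374, 48, 29]);
  translate([34, 0, 1412]) cube([374, 48, 29]);
  translate([34, 0, 1697]) cube([374, 48, 29]);
  translate([34, 0, 1982]) cube([374, 48, 29]);
  translate([34, 0, 2267]) cube([374, 48, 29]);
}
translate([1188, 0, 0]) {
  cube([61, 111, 2063]);
  translate([992, 0, 0]) cube([61, 111, 2063]);
  translate([0, 0, 2063]) cube([1053, 111, 104]);
}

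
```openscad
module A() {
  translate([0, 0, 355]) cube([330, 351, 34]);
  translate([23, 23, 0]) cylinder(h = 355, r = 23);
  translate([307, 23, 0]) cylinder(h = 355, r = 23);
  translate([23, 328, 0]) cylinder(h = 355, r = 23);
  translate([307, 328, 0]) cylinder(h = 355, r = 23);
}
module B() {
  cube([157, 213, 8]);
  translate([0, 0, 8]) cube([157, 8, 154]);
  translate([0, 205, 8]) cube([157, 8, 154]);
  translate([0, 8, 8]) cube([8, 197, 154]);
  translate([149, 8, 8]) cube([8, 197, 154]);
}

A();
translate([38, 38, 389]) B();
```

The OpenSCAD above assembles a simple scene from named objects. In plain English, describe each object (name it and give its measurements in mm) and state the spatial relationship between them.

A is a four-legged stool. The seat is a 330×351×34 mm slab whose top surface is at z = 389 mm; four round legs, each 46 mm in diameter, run from the floor (z = 0) to the underside of the seat, each leg's axis is inset half a diameter from the nearest pair of seat edges (so the leg's bounding box is flush with the corner).

B is an open-topped rectangular box: outside dimensions 157×213×162 mm, with a uniform wall and base thickness of 8 mm. The base is a full 157×213 slab on the floor; four walls sit on top of the base. The front and back walls (the −y and +y sides) span the full width; the two side walls fit between them.

The open box is on top of the stool.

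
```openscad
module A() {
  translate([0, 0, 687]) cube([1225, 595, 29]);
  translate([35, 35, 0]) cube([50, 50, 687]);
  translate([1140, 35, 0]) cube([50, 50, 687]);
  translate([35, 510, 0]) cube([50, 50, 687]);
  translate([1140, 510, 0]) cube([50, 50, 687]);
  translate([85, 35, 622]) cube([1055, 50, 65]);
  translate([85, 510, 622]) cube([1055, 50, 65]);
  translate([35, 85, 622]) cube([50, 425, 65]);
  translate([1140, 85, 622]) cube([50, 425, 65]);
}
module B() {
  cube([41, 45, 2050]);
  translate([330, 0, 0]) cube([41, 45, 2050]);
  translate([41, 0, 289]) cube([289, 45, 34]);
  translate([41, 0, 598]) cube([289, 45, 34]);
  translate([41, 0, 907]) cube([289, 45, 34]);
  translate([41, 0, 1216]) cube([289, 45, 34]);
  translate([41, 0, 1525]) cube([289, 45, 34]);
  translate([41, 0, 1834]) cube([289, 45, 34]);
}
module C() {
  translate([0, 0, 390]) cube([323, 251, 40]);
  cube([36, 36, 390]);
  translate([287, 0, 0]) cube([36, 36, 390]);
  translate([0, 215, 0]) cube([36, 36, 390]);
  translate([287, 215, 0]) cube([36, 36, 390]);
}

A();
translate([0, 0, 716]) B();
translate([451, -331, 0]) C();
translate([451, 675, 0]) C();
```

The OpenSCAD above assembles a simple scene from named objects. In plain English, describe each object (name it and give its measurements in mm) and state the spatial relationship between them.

A is a table with a 1225×595 mm rectangular top, 29 mm thick, top surface at z = 716 mm, supported by four 50×50 mm square legs, each inset 35 mm from the nearest pair of top edges, running from the floor. Four apron rails, 50 mm thick and 65 mm tall, run between adjacent legs with their top edges flush with the underside of the top and their outer faces flush with the legs' outer faces.

B is a straight ladder. Two 41×45 mm vertical rails, 2050 mm tall, stand 371 mm apart (outside-to-outside) with their front faces coplanar on the −y side. 6 rungs, each 45 mm deep and 34 mm tall, span between the inner faces of the rails, front faces flush with the rails. The lowest rung's underside is at z = 289 mm and rungs are spaced 309 mm apart (underside to underside).

C is a simple wooden stool: a rectangular seat 323 mm (x) by 251 mm (y), 40 mm thick, top face at z = 430 mm, on four square legs, each 36×36 mm in cross-section. The legs rest on z = 0, each flush with a corner of the seat.

The ladder is on top of the table. Two stools sit around the table at the −y, +y sides.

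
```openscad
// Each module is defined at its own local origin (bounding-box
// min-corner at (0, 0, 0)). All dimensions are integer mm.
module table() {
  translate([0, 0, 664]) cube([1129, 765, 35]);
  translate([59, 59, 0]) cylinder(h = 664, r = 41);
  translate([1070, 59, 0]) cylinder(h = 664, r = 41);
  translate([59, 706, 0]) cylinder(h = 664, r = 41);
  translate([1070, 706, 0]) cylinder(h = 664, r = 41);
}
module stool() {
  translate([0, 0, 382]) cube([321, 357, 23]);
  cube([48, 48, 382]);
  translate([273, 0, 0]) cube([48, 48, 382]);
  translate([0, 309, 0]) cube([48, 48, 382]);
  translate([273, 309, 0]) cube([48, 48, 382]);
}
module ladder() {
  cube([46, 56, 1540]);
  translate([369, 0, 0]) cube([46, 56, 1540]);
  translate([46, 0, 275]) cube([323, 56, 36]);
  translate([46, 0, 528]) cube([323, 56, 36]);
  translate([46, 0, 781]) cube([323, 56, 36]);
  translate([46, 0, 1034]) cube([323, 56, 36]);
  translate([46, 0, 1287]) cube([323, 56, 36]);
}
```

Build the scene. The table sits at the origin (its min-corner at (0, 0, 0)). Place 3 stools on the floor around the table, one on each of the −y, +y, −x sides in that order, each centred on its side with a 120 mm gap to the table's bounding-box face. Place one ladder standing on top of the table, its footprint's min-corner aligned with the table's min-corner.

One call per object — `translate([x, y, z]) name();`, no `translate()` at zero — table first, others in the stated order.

table();
translate([404, -477, 0]) stool();
translate([404, 885, 0]) stool();
translate([-441, 204, 0]) stool();
translate([0, 0, 699]) ladder();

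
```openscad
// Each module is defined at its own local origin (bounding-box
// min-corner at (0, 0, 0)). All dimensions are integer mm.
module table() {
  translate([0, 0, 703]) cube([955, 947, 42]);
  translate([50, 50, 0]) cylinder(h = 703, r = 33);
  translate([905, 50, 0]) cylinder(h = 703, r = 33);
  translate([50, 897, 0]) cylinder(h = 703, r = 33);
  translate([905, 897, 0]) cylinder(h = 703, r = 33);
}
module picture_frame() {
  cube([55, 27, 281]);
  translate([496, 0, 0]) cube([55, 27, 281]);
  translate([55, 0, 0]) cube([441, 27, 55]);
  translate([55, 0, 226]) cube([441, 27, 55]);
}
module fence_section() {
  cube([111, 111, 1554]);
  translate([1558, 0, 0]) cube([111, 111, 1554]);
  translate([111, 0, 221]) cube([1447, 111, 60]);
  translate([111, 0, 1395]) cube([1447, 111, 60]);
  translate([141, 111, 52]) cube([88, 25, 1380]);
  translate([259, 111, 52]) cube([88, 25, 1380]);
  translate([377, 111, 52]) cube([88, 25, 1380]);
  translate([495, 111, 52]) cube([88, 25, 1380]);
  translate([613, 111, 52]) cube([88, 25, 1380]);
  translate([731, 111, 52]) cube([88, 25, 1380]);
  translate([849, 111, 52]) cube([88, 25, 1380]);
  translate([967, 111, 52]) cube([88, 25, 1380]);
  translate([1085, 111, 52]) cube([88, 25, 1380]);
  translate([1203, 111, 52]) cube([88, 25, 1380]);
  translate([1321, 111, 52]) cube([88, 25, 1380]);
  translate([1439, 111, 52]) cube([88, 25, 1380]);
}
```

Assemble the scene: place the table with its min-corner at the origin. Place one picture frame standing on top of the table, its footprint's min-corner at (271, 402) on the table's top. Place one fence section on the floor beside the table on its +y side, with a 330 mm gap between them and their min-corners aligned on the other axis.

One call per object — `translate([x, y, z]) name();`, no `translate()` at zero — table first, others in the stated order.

table();
translate([271, 402, 745]) picture_frame();
translate([0, 1277, 0]) fence_section();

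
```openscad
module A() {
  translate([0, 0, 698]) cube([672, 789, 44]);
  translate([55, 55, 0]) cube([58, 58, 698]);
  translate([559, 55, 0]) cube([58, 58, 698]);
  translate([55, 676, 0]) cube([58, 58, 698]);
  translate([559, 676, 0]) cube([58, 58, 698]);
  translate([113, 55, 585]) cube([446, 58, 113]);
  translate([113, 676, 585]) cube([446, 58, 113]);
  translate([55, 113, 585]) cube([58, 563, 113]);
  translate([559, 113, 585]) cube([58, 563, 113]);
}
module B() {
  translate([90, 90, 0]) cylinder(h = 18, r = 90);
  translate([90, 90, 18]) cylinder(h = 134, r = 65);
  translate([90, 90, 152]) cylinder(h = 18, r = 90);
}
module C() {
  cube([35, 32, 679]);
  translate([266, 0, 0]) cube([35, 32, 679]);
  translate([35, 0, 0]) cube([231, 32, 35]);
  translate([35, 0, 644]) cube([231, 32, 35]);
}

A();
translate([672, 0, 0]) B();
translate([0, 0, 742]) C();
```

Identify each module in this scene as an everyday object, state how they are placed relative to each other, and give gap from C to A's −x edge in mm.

The picture frame's min-x is at 0; the table's min-x is 0; gap = 0 mm.

A is a table. B is a spool. C is a picture frame. The spool is against the table's +x side, with their −y faces flush. The picture frame is on top of the table. The gap from the picture frame to the table's −x edge is 0 mm.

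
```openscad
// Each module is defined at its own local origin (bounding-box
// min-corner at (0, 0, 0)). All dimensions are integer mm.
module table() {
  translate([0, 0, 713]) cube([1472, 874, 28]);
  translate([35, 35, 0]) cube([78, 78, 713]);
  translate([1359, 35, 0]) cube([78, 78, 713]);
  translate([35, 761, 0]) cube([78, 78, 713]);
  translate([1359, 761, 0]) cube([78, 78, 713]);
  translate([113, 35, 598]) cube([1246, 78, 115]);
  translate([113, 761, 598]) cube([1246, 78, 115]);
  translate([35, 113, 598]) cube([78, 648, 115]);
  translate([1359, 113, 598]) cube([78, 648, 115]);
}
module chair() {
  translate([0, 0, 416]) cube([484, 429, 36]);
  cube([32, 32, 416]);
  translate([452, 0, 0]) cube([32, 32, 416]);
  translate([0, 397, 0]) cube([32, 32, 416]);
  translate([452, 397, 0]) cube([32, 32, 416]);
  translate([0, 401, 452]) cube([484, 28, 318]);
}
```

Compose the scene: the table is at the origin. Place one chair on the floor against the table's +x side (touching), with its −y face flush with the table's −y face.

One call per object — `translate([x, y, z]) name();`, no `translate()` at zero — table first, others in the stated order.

table();
translate([1472, 0, 0]) chair();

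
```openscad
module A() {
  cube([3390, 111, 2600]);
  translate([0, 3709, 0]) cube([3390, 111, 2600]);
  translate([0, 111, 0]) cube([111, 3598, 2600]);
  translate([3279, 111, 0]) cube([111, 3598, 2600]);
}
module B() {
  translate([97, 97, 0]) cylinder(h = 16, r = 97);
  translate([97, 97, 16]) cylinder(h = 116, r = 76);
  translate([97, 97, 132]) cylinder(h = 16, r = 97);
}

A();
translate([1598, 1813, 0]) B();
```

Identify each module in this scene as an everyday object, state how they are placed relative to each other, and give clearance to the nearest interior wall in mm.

Clearances: x = 1487, y = 1702; minimum 1487 mm.

A is a house frame. B is a spool. The spool sits inside the house frame, centred. The clearance to the nearest interior wall is 1487 mm.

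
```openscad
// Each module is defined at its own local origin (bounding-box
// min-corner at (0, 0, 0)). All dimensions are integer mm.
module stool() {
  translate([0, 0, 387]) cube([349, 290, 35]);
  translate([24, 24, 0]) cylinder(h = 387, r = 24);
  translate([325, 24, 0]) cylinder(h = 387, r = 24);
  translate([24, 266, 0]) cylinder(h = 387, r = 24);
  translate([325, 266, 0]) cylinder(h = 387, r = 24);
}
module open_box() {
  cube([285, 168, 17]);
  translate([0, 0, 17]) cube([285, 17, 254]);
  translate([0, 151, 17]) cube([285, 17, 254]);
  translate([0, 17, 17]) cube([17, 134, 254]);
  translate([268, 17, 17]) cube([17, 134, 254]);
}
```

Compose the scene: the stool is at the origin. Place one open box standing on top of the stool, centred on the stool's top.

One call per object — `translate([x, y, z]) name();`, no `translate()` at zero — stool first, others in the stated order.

stool();
translate([32, 61, 422]) open_box();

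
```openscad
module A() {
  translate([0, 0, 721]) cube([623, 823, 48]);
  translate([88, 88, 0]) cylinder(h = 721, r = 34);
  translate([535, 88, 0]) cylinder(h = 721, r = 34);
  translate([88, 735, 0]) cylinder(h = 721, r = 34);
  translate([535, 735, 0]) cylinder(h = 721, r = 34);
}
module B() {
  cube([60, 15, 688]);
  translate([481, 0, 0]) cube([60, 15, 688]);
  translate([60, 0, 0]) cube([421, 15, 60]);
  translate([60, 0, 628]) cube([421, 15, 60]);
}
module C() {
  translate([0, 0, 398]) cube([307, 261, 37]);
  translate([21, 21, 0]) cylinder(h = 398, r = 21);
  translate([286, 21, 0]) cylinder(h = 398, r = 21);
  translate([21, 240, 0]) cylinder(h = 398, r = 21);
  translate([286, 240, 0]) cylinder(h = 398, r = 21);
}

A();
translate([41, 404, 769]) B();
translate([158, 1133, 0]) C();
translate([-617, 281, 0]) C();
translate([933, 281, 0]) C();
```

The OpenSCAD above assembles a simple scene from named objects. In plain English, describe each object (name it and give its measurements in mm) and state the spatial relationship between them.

A is a table with a 623×823 mm rectangular top, 48 mm thick, top surface at z = 769 mm, supported by four round legs of 68 mm diameter, each leg's bounding box inset 54 mm from the nearest pair of top edges, running from the floor.

B is a rectangular picture frame lying in the x–z plane (depth along y). The opening is 421 mm wide (x) by 568 mm tall (z), surrounded by a border 60 mm wide on all four sides. The frame is 15 mm deep and is made of two full-height vertical stiles with two horizontal rails fitted between them.

C is a simple wooden stool: a rectangular seat 307 mm (x) by 261 mm (y), 37 mm thick, top face at z = 435 mm, on four round legs, each 42 mm in diameter. The legs rest on z = 0, each leg's axis is inset half a diameter from the nearest pair of seat edges (so the leg's bounding box is flush with the corner).

The picture frame is on top of the table, centred. Three stools sit around the table at the +y, −x, +x sides.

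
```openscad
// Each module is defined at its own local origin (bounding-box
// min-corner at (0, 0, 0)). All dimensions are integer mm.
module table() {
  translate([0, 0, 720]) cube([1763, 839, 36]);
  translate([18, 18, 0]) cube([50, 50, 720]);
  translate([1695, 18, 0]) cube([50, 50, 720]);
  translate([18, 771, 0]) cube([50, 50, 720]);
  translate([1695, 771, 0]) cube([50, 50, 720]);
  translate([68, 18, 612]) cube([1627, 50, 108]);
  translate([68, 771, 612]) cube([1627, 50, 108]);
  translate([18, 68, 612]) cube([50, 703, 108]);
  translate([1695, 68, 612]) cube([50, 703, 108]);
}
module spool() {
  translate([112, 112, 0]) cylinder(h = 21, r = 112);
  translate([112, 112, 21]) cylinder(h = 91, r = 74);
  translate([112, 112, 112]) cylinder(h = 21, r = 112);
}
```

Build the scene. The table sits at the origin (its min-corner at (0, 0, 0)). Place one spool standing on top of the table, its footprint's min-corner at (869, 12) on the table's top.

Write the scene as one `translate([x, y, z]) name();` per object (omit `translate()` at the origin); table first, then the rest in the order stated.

table();
translate([869, 12, 756]) spool();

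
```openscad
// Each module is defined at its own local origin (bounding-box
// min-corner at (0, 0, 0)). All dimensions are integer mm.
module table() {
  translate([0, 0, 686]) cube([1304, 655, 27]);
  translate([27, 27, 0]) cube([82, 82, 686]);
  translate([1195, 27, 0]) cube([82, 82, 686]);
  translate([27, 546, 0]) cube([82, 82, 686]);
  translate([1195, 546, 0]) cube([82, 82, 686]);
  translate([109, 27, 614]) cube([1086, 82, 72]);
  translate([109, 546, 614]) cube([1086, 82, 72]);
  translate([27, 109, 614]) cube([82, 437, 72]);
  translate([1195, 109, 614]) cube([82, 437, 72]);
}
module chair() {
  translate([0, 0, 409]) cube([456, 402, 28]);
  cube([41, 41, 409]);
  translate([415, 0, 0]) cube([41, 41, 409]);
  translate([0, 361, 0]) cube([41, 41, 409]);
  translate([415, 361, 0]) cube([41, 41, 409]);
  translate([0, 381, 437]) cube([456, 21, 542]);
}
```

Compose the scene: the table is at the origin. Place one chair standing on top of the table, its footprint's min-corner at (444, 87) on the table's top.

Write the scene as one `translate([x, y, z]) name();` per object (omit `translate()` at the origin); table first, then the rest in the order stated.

table();
translate([444, 87, 713]) chair();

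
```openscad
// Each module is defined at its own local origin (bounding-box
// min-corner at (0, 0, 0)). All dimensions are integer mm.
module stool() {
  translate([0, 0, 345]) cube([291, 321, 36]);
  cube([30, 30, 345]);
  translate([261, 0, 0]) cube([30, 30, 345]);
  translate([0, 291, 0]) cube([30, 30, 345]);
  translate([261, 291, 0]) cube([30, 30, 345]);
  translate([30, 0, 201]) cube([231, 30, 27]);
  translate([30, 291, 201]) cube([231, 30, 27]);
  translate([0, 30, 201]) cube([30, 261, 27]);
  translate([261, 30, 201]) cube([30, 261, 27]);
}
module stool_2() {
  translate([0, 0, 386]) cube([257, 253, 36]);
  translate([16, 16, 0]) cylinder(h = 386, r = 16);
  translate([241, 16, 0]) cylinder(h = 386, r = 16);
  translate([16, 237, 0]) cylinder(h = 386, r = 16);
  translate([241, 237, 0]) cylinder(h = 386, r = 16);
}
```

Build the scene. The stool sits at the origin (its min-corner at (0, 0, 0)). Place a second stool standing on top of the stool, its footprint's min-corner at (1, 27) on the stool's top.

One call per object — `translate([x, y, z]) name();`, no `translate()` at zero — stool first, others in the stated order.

stool();
translate([1, 27, 381]) stool_2();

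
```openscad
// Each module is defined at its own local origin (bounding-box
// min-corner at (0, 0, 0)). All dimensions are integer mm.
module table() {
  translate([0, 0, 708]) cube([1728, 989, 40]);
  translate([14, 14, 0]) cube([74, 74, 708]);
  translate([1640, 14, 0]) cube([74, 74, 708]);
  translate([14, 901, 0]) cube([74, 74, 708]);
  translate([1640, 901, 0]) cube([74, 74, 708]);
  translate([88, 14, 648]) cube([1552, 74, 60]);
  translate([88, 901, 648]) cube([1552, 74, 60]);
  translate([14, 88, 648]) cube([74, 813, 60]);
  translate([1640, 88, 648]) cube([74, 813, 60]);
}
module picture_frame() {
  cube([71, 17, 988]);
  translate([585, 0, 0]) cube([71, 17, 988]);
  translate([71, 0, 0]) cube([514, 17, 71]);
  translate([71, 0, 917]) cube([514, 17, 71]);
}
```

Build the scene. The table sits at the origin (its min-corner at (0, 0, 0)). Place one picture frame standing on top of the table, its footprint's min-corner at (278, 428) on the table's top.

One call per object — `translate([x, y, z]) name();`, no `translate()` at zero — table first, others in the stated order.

table();
translate([278, 428, 748]) picture_frame();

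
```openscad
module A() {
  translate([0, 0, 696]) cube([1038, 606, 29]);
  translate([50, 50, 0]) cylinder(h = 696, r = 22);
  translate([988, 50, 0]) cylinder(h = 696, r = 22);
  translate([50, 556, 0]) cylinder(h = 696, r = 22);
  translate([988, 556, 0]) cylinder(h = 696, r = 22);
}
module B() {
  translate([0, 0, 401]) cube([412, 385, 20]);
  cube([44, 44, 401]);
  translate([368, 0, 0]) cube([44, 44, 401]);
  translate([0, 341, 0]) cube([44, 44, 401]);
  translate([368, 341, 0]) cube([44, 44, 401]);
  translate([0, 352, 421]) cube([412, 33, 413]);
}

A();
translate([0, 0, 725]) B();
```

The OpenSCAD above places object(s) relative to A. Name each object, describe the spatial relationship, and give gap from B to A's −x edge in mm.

A is a table. B is a chair. The chair is on top of the table. The gap from the chair to the table's −x edge is 0 mm.

The chair's min-x is at 0; the table's min-x is 0; gap = 0 mm.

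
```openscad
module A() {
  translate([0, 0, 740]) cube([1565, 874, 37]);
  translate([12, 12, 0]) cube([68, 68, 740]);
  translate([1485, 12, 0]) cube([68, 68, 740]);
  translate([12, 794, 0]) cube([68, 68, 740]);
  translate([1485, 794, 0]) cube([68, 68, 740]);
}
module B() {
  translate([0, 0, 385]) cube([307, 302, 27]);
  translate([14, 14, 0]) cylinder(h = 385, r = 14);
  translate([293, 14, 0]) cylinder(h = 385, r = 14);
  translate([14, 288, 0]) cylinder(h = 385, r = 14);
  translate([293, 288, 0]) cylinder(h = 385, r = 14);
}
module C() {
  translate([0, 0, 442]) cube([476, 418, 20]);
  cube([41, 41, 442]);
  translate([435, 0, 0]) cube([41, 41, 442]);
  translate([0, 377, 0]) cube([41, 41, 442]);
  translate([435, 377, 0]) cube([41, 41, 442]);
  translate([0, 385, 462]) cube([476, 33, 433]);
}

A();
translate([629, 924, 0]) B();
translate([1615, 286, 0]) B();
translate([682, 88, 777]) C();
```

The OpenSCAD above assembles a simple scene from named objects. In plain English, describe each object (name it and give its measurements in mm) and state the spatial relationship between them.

A is a table: top 1565 mm (x) × 874 mm (y), 37 mm thick, upper face at z = 777 mm, on four 68×68 mm square legs, each inset 12 mm from the nearest pair of top edges, running from z = 0 to the bottom of the top.

B is a four-legged stool. The seat is a 307×302×27 mm slab whose top surface is at z = 412 mm; four round legs, each 28 mm in diameter, run from the floor (z = 0) to the underside of the seat, each leg's axis is inset half a diameter from the nearest pair of seat edges (so the leg's bounding box is flush with the corner).

C is a chair. The seat is a 476×418×20 mm slab with its top at z = 462 mm, on four 41×41 mm corner legs (flush with the seat edges, standing on z = 0). A flat backrest 33 mm thick, 433 mm tall, spans the full seat width and rises from the seat top along its +y edge, rear face flush with the rear of the seat.

Two stools sit around the table at the +y, +x sides. The chair is on top of the table.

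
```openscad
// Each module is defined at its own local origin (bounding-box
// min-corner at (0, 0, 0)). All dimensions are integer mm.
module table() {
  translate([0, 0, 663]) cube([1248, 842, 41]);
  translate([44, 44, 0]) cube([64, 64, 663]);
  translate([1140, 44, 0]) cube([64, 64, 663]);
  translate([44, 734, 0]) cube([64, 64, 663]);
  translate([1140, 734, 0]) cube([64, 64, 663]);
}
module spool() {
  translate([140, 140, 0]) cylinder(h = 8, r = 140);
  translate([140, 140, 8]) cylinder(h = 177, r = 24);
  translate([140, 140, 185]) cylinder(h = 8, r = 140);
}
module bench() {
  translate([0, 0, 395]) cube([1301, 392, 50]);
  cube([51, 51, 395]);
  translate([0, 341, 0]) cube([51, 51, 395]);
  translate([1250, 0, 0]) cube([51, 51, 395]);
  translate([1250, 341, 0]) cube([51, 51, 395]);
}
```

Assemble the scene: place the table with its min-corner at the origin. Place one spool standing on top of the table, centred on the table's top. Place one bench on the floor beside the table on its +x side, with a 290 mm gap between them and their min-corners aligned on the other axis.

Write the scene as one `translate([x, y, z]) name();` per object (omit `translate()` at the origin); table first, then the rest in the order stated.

table();
translate([484, 281, 704]) spool();
translate([1538, 0, 0]) bench();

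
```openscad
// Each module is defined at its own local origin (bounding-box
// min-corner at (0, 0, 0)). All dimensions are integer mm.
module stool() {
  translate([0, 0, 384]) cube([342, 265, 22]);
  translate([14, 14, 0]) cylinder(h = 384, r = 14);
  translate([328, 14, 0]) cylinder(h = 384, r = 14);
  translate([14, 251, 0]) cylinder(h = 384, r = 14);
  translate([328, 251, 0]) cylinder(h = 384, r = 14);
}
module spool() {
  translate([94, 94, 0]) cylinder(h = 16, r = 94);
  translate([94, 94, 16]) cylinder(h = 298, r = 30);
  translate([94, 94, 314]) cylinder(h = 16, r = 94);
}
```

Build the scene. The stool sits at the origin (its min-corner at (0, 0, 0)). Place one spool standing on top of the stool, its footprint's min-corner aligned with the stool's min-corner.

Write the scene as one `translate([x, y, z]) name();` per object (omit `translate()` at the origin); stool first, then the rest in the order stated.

stool();
translate([0, 0, 406]) spool();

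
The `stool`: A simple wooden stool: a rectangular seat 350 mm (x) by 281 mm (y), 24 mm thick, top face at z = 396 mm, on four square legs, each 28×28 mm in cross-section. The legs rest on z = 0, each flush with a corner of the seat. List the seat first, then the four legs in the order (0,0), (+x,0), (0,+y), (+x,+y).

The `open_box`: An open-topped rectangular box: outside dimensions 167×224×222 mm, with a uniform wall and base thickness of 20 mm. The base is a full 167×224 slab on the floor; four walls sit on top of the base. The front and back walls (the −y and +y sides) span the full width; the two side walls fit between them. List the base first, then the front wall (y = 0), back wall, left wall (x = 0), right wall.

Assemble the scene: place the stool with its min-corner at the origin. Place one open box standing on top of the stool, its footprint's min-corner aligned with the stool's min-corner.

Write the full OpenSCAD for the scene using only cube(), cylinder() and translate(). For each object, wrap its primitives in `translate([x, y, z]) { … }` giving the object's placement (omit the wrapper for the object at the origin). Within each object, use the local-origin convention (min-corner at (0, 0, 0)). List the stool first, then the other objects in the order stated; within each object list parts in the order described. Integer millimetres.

translate([0, 0, 372]) cube([350, 281, 24]);
cube([28, 28, 372]);
translate([322, 0, 0]) cube([28, 28, 372]);
translate([0, 253, 0]) cube([28, 28, 372]);
translate([322, 253, 0]) cube([28, 28, 372]);
translate([0, 0, 396]) {
  cube([167, 224, 20]);
  translate([0, 0, 20]) cube([167, 20, 202]);
  translate([0, 204, 20]) cube([167, 20, 202]);
  translate([0, 20, 20]) cube([20, 184, 202]);
  translate([147, 20, 20]) cube([20, 184, 202]);
}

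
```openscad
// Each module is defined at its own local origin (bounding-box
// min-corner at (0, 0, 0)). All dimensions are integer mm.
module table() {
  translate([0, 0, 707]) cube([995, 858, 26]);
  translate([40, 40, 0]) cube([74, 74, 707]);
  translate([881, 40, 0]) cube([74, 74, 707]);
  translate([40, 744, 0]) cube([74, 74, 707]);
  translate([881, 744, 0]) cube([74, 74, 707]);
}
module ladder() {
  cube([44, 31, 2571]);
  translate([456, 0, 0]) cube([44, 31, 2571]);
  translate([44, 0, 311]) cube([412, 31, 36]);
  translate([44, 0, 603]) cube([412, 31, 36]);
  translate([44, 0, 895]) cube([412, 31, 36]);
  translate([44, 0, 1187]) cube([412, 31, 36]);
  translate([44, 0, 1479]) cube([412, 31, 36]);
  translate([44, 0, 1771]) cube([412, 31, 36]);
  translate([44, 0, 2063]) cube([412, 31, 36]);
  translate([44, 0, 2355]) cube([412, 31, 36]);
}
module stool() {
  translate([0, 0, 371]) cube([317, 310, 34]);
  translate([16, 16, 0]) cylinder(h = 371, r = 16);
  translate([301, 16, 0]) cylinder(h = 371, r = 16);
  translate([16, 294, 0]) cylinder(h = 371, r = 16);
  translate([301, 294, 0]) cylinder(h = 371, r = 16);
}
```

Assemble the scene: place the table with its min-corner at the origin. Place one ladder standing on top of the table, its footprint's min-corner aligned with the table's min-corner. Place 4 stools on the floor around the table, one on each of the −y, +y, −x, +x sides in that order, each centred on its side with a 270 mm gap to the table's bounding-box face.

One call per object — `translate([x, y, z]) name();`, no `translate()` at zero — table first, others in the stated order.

table();
translate([0, 0, 733]) ladder();
translate([339, -580, 0]) stool();
translate([339, 1128, 0]) stool();
translate([-587, 274, 0]) stool();
translate([1265, 274, 0]) stool();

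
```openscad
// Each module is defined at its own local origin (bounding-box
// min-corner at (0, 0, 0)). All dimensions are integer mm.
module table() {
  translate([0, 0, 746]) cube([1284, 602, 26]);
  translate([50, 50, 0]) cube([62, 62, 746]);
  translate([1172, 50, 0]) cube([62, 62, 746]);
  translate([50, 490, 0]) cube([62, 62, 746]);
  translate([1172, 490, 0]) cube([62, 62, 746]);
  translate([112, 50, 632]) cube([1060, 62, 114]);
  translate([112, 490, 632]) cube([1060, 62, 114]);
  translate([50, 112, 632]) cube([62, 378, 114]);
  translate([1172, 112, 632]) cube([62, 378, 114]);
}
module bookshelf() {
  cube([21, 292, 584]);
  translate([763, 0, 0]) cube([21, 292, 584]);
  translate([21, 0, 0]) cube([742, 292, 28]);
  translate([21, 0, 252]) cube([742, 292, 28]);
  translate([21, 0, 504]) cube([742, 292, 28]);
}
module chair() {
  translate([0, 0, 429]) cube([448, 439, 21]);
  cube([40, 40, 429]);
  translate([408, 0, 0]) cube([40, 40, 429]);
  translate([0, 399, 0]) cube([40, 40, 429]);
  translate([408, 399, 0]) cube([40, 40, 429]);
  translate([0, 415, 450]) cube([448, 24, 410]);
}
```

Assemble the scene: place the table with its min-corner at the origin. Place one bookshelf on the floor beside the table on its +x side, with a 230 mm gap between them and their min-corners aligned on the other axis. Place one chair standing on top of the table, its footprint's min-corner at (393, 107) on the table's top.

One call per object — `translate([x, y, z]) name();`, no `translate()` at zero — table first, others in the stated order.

table();
translate([1514, 0, 0]) bookshelf();
translate([393, 107, 772]) chair();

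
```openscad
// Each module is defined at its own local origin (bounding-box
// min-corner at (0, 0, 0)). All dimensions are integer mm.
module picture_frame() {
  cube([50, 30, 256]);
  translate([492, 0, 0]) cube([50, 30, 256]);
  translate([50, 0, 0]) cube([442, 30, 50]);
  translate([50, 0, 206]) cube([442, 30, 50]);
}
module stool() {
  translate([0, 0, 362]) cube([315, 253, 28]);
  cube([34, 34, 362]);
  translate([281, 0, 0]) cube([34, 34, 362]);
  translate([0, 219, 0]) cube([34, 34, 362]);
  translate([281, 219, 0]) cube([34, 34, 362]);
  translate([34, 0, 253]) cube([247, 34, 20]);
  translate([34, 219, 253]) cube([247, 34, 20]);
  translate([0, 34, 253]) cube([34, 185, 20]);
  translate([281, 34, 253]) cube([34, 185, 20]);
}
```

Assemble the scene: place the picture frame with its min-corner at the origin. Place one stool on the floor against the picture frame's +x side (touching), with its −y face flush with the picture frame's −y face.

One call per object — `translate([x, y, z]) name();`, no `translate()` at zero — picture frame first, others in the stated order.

picture_frame();
translate([542, 0, 0]) stool();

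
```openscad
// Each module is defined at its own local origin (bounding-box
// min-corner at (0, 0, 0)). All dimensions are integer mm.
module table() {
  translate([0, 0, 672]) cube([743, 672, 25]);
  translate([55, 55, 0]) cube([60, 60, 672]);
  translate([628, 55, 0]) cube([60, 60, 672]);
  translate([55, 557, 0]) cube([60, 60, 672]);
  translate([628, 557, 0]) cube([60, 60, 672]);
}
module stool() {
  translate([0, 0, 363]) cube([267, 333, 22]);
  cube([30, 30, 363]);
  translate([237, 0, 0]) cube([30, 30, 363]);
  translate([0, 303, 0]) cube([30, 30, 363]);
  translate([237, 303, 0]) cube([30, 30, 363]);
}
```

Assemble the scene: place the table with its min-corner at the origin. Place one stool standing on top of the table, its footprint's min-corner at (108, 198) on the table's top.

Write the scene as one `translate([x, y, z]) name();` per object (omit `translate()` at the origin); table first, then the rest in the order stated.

table();
translate([108, 198, 697]) stool();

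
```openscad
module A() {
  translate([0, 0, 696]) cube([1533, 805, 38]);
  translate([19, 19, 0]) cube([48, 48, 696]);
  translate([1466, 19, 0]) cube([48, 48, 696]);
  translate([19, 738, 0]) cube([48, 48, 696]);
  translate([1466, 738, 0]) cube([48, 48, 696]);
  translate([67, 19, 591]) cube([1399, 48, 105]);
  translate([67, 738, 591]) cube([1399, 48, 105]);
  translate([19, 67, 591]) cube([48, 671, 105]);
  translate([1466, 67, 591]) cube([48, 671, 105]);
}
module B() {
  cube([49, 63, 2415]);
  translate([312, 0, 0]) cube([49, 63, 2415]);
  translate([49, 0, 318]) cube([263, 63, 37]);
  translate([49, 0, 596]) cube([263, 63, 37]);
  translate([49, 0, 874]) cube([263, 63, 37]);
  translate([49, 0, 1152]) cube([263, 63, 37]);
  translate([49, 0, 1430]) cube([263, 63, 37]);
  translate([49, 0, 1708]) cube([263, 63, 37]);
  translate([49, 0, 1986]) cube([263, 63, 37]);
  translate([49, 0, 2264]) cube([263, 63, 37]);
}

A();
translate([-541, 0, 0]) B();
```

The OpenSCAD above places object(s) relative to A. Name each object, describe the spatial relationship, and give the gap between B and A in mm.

The ladder's nearest face is 180 mm from the table's −x face.

A is a table. B is a ladder. The ladder is on the floor beside the table on its −x side. The gap between the ladder and the table is 180 mm.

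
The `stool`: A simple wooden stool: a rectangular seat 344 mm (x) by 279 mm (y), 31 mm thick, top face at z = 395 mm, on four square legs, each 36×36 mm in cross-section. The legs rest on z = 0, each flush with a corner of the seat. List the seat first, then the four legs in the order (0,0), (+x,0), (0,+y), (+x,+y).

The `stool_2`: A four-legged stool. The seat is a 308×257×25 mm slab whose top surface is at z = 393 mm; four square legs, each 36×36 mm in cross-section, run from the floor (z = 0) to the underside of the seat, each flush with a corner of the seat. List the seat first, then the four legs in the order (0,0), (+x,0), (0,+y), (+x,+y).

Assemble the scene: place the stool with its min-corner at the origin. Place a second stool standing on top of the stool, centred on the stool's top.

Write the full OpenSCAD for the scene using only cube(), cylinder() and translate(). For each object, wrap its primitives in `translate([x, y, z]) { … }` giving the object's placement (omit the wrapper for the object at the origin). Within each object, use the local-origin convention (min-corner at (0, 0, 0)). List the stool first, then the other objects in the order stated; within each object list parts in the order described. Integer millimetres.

translate([0, 0, 364]) cube([344, 279, 31]);
cube([36, 36, 364]);
translate([308, 0, 0]) cube([36, 36, 364]);
translate([0, 243, 0]) cube([36, 36, 364]);
translate([308, 243, 0]) cube([36, 36, 364]);
translate([18, 11, 395]) {
  translate([0, 0, 368]) cube([308, 257, 25]);
  cube([36, 36, 368]);
  translate([272, 0, 0]) cube([36, 36, 368]);
  translate([0, 221, 0]) cube([36, 36, 368]);
  translate([272, 221, 0]) cube([36, 36, 368]);
}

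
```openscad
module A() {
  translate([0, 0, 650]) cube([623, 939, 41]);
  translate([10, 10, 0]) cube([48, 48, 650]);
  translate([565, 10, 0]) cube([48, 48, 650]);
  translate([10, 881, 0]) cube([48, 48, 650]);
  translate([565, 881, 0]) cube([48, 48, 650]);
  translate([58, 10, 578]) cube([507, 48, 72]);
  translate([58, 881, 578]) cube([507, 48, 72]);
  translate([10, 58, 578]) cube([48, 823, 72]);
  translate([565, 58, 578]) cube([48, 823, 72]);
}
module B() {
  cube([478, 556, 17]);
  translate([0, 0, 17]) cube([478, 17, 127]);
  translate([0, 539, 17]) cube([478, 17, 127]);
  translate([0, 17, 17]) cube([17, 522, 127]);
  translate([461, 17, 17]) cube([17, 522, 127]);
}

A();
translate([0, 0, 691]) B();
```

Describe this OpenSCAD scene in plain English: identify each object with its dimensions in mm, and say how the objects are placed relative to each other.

A is a rectangular dining table. The top is 623×939×41 mm with its upper surface at z = 691 mm. It stands on four 48×48 mm square legs, each inset 10 mm from the nearest pair of top edges, running from the floor to the underside of the top. Four apron rails, 48 mm thick and 72 mm tall, run between adjacent legs with their top edges flush with the underside of the top and their outer faces flush with the legs' outer faces.

B is an open storage box with external size 478×556×144 mm and wall thickness 17 mm (the base is also 17 mm thick). The base covers the whole footprint; the four walls stand on the base, with the y-facing walls full-width and the x-facing walls fitting between their inner faces.

The open box is on top of the table.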